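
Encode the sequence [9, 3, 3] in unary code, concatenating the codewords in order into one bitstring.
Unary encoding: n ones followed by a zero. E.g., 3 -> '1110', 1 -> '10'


Encode each number as n ones followed by a terminating 0:
  9 -> 1111111110 (10 bits)
  3 -> 1110 (4 bits)
  3 -> 1110 (4 bits)
Total length = 10 + 4 + 4 = 18 bits.

Unary([9, 3, 3]) = 111111111011101110 (18 bits)


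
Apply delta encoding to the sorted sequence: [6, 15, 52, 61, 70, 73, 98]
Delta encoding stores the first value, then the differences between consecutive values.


First value: 6
Deltas:
  15 - 6 = 9
  52 - 15 = 37
  61 - 52 = 9
  70 - 61 = 9
  73 - 70 = 3
  98 - 73 = 25


Delta encoded: [6, 9, 37, 9, 9, 3, 25]


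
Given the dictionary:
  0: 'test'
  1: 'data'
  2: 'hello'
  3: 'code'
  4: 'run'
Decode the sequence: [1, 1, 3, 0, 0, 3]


Look up each index in the dictionary:
  1 -> 'data'
  1 -> 'data'
  3 -> 'code'
  0 -> 'test'
  0 -> 'test'
  3 -> 'code'

Decoded: "data data code test test code"


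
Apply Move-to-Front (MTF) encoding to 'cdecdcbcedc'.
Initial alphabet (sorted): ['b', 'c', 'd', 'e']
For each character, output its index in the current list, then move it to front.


MTF encoding:
'c': index 1 in ['b', 'c', 'd', 'e'] -> ['c', 'b', 'd', 'e']
'd': index 2 in ['c', 'b', 'd', 'e'] -> ['d', 'c', 'b', 'e']
'e': index 3 in ['d', 'c', 'b', 'e'] -> ['e', 'd', 'c', 'b']
'c': index 2 in ['e', 'd', 'c', 'b'] -> ['c', 'e', 'd', 'b']
'd': index 2 in ['c', 'e', 'd', 'b'] -> ['d', 'c', 'e', 'b']
'c': index 1 in ['d', 'c', 'e', 'b'] -> ['c', 'd', 'e', 'b']
'b': index 3 in ['c', 'd', 'e', 'b'] -> ['b', 'c', 'd', 'e']
'c': index 1 in ['b', 'c', 'd', 'e'] -> ['c', 'b', 'd', 'e']
'e': index 3 in ['c', 'b', 'd', 'e'] -> ['e', 'c', 'b', 'd']
'd': index 3 in ['e', 'c', 'b', 'd'] -> ['d', 'e', 'c', 'b']
'c': index 2 in ['d', 'e', 'c', 'b'] -> ['c', 'd', 'e', 'b']


Output: [1, 2, 3, 2, 2, 1, 3, 1, 3, 3, 2]


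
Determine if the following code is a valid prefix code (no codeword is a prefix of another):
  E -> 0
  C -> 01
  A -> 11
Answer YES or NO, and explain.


Checking each pair (does one codeword prefix another?):
  E='0' vs C='01': prefix -- VIOLATION

NO -- this is NOT a valid prefix code. E (0) is a prefix of C (01).


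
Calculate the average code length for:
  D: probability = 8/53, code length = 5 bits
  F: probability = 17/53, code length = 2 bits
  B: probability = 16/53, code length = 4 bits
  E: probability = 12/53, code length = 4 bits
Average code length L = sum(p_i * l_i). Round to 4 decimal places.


Weighted contributions p_i * l_i:
  D: (8/53) * 5 = 40/53
  F: (17/53) * 2 = 34/53
  B: (16/53) * 4 = 64/53
  E: (12/53) * 4 = 48/53
Sum = (40 + 34 + 64 + 48)/53 = 186/53

L = 186/53 = 3.5094 bits/symbol


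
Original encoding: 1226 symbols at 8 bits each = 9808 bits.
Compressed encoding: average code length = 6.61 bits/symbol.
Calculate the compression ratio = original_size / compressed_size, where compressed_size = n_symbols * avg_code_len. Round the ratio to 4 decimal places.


original_size = n_symbols * orig_bits = 1226 * 8 = 9808 bits
compressed_size = n_symbols * avg_code_len = 1226 * 6.61 = 8103.86 bits
ratio = original_size / compressed_size = 9808 / 8103.86 = 1.2103

Compression ratio = 1.2103


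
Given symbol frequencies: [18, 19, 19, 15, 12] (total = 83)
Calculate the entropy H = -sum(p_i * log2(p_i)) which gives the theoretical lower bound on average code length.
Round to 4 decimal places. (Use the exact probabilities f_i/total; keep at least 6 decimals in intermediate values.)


Per-symbol terms -p_i * log2(p_i) with p_i = f_i/83:
  p = 18/83 = 0.216867: log2(p) = -2.205114, -p*log2(p) = 0.478218
  p = 19/83 = 0.228916: log2(p) = -2.127112, -p*log2(p) = 0.486929
  p = 19/83 = 0.228916: log2(p) = -2.127112, -p*log2(p) = 0.486929
  p = 15/83 = 0.180723: log2(p) = -2.468149, -p*log2(p) = 0.446051
  p = 12/83 = 0.144578: log2(p) = -2.790077, -p*log2(p) = 0.403385
H = 0.478218 + 0.486929 + 0.486929 + 0.446051 + 0.403385 = 2.301512

H = 2.3015 bits/symbol


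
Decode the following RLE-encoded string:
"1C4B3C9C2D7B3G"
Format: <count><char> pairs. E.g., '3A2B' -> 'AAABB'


Expanding each <count><char> pair:
  1C -> 'C'
  4B -> 'BBBB'
  3C -> 'CCC'
  9C -> 'CCCCCCCCC'
  2D -> 'DD'
  7B -> 'BBBBBBB'
  3G -> 'GGG'

Decoded = CBBBBCCCCCCCCCCCCDDBBBBBBBGGG


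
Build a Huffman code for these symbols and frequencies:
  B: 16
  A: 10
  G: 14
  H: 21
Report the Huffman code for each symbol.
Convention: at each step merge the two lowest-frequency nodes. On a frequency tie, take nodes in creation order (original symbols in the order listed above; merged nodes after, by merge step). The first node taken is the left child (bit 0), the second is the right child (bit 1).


Huffman tree construction:
Step 1: Merge A(10) + G(14) = 24
Step 2: Merge B(16) + H(21) = 37
Step 3: Merge (A+G)(24) + (B+H)(37) = 61
Read each symbol's code off the tree from the root (left child = 0, right child = 1).

Codes:
  B: 10 (length 2)
  A: 00 (length 2)
  G: 01 (length 2)
  H: 11 (length 2)
Average code length: 122/61 = 2.0000 bits/symbol


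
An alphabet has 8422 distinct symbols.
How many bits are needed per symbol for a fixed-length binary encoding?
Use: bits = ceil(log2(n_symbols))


log2(8422) = 13.0399
Bracket: 2^13 = 8192 < 8422 <= 2^14 = 16384
So ceil(log2(8422)) = 14

bits = ceil(log2(8422)) = ceil(13.0399) = 14 bits


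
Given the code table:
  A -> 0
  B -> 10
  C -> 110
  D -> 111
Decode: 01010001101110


Decoding:
0 -> A
10 -> B
10 -> B
0 -> A
0 -> A
110 -> C
111 -> D
0 -> A


Result: ABBAACDA


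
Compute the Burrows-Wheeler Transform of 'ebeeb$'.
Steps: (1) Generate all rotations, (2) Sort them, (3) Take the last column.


Rotations (sorted):
  0: $ebeeb -> last char: b
  1: b$ebee -> last char: e
  2: beeb$e -> last char: e
  3: eb$ebe -> last char: e
  4: ebeeb$ -> last char: $
  5: eeb$eb -> last char: b


BWT = beee$b


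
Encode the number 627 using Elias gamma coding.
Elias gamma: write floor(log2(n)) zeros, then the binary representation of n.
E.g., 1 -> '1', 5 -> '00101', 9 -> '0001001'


num_bits = floor(log2(627)) + 1 = 10
leading_zeros = num_bits - 1 = 9
binary(627) = 1001110011

Elias gamma(627) = '000000000' + '1001110011' = 0000000001001110011 (19 bits)


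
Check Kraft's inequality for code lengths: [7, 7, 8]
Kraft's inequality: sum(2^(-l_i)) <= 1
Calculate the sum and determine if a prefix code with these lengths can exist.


Sum = 2^(-7) + 2^(-7) + 2^(-8)
    = 0.0078125 + 0.0078125 + 0.00390625
    = 5/256 = 0.01953125
Since 0.01953125 <= 1, Kraft's inequality IS satisfied.
A prefix code with these lengths CAN exist.

Kraft sum = 0.01953125. Satisfied.


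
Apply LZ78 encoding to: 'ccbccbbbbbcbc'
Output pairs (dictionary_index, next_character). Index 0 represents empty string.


LZ78 encoding steps:
Dictionary: {0: ''}
Step 1: w='' (idx 0), next='c' -> output (0, 'c'), add 'c' as idx 1
Step 2: w='c' (idx 1), next='b' -> output (1, 'b'), add 'cb' as idx 2
Step 3: w='c' (idx 1), next='c' -> output (1, 'c'), add 'cc' as idx 3
Step 4: w='' (idx 0), next='b' -> output (0, 'b'), add 'b' as idx 4
Step 5: w='b' (idx 4), next='b' -> output (4, 'b'), add 'bb' as idx 5
Step 6: w='bb' (idx 5), next='c' -> output (5, 'c'), add 'bbc' as idx 6
Step 7: w='b' (idx 4), next='c' -> output (4, 'c'), add 'bc' as idx 7


Encoded: [(0, 'c'), (1, 'b'), (1, 'c'), (0, 'b'), (4, 'b'), (5, 'c'), (4, 'c')]


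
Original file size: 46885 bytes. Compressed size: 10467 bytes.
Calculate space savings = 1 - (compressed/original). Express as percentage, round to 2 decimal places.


ratio = compressed/original = 10467/46885 = 0.223248
savings = 1 - ratio = 1 - 0.223248 = 0.776752
as a percentage: 0.776752 * 100 = 77.68%

Space savings = 1 - 10467/46885 = 77.68%


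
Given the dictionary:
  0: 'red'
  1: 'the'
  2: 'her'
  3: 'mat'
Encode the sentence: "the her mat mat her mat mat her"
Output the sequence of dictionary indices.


Look up each word in the dictionary:
  'the' -> 1
  'her' -> 2
  'mat' -> 3
  'mat' -> 3
  'her' -> 2
  'mat' -> 3
  'mat' -> 3
  'her' -> 2

Encoded: [1, 2, 3, 3, 2, 3, 3, 2]


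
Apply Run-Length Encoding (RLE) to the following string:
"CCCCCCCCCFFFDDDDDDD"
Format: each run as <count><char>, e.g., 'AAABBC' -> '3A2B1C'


Scanning runs left to right:
  i=0: run of 'C' x 9 -> '9C'
  i=9: run of 'F' x 3 -> '3F'
  i=12: run of 'D' x 7 -> '7D'

RLE = 9C3F7D


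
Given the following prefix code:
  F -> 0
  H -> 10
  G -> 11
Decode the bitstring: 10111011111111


Decoding step by step:
Bits 10 -> H
Bits 11 -> G
Bits 10 -> H
Bits 11 -> G
Bits 11 -> G
Bits 11 -> G
Bits 11 -> G


Decoded message: HGHGGGG


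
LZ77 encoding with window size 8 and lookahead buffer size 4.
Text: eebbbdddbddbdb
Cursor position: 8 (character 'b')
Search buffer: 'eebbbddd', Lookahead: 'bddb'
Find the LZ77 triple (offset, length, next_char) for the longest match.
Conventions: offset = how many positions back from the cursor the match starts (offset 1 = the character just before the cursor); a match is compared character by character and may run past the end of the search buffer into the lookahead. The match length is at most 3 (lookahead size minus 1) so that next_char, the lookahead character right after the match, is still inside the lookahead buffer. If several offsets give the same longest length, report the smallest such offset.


Try each offset into the search buffer:
  offset=1 (pos 7, char 'd'): match length 0
  offset=2 (pos 6, char 'd'): match length 0
  offset=3 (pos 5, char 'd'): match length 0
  offset=4 (pos 4, char 'b'): match length 3
  offset=5 (pos 3, char 'b'): match length 1
  offset=6 (pos 2, char 'b'): match length 1
  offset=7 (pos 1, char 'e'): match length 0
  offset=8 (pos 0, char 'e'): match length 0
Longest match has length 3 at offset 4.
next_char = character at position 8 + 3 = 11 -> 'b'

Best match: offset=4, length=3 (matching 'bdd' starting at position 4)
LZ77 triple: (4, 3, 'b')


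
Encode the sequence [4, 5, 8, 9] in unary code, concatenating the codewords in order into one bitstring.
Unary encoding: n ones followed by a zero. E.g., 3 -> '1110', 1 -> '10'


Encode each number as n ones followed by a terminating 0:
  4 -> 11110 (5 bits)
  5 -> 111110 (6 bits)
  8 -> 111111110 (9 bits)
  9 -> 1111111110 (10 bits)
Total length = 5 + 6 + 9 + 10 = 30 bits.

Unary([4, 5, 8, 9]) = 111101111101111111101111111110 (30 bits)


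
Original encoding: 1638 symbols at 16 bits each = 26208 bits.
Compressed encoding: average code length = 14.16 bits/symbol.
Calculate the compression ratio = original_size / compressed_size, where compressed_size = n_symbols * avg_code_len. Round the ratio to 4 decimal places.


original_size = n_symbols * orig_bits = 1638 * 16 = 26208 bits
compressed_size = n_symbols * avg_code_len = 1638 * 14.16 = 23194.08 bits
ratio = original_size / compressed_size = 26208 / 23194.08 = 1.1299

Compression ratio = 1.1299


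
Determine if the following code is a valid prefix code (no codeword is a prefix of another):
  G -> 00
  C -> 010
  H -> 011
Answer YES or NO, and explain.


Checking each pair (does one codeword prefix another?):
  G='00' vs C='010': no prefix
  G='00' vs H='011': no prefix
  C='010' vs G='00': no prefix
  C='010' vs H='011': no prefix
  H='011' vs G='00': no prefix
  H='011' vs C='010': no prefix
No violation found over all pairs.

YES -- this is a valid prefix code. No codeword is a prefix of any other codeword.


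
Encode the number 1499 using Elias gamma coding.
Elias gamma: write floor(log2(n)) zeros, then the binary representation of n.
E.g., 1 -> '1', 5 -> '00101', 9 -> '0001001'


num_bits = floor(log2(1499)) + 1 = 11
leading_zeros = num_bits - 1 = 10
binary(1499) = 10111011011

Elias gamma(1499) = '0000000000' + '10111011011' = 000000000010111011011 (21 bits)


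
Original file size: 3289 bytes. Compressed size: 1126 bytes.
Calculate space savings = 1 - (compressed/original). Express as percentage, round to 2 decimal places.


ratio = compressed/original = 1126/3289 = 0.342353
savings = 1 - ratio = 1 - 0.342353 = 0.657647
as a percentage: 0.657647 * 100 = 65.76%

Space savings = 1 - 1126/3289 = 65.76%


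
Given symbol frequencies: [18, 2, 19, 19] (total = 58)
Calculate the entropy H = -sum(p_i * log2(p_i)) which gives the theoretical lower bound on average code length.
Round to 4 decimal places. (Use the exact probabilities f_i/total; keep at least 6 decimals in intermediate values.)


Per-symbol terms -p_i * log2(p_i) with p_i = f_i/58:
  p = 18/58 = 0.310345: log2(p) = -1.688056, -p*log2(p) = 0.523879
  p = 2/58 = 0.034483: log2(p) = -4.857981, -p*log2(p) = 0.167517
  p = 19/58 = 0.327586: log2(p) = -1.610053, -p*log2(p) = 0.527431
  p = 19/58 = 0.327586: log2(p) = -1.610053, -p*log2(p) = 0.527431
H = 0.523879 + 0.167517 + 0.527431 + 0.527431 = 1.746258

H = 1.7463 bits/symbol


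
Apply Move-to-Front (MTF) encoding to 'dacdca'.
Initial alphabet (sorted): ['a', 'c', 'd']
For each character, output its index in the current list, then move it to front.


MTF encoding:
'd': index 2 in ['a', 'c', 'd'] -> ['d', 'a', 'c']
'a': index 1 in ['d', 'a', 'c'] -> ['a', 'd', 'c']
'c': index 2 in ['a', 'd', 'c'] -> ['c', 'a', 'd']
'd': index 2 in ['c', 'a', 'd'] -> ['d', 'c', 'a']
'c': index 1 in ['d', 'c', 'a'] -> ['c', 'd', 'a']
'a': index 2 in ['c', 'd', 'a'] -> ['a', 'c', 'd']


Output: [2, 1, 2, 2, 1, 2]


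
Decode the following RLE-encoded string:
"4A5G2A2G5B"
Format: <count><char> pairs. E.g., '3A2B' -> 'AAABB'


Expanding each <count><char> pair:
  4A -> 'AAAA'
  5G -> 'GGGGG'
  2A -> 'AA'
  2G -> 'GG'
  5B -> 'BBBBB'

Decoded = AAAAGGGGGAAGGBBBBB


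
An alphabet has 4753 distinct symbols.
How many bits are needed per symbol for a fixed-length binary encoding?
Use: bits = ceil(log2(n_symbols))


log2(4753) = 12.2146
Bracket: 2^12 = 4096 < 4753 <= 2^13 = 8192
So ceil(log2(4753)) = 13

bits = ceil(log2(4753)) = ceil(12.2146) = 13 bits


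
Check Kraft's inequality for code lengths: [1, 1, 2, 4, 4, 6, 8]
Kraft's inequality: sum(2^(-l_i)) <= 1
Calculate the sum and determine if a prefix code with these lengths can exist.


Sum = 2^(-1) + 2^(-1) + 2^(-2) + 2^(-4) + 2^(-4) + 2^(-6) + 2^(-8)
    = 0.5 + 0.5 + 0.25 + 0.0625 + 0.0625 + 0.015625 + 0.00390625
    = 357/256 = 1.39453125
Since 1.39453125 > 1, Kraft's inequality is NOT satisfied.
A prefix code with these lengths CANNOT exist.

Kraft sum = 1.39453125. Not satisfied.


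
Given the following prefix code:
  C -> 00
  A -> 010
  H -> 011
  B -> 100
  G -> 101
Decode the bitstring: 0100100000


Decoding step by step:
Bits 010 -> A
Bits 010 -> A
Bits 00 -> C
Bits 00 -> C


Decoded message: AACC


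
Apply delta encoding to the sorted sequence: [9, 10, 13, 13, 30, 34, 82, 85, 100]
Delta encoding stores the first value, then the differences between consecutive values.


First value: 9
Deltas:
  10 - 9 = 1
  13 - 10 = 3
  13 - 13 = 0
  30 - 13 = 17
  34 - 30 = 4
  82 - 34 = 48
  85 - 82 = 3
  100 - 85 = 15


Delta encoded: [9, 1, 3, 0, 17, 4, 48, 3, 15]


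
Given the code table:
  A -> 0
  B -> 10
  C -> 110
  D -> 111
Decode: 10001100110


Decoding:
10 -> B
0 -> A
0 -> A
110 -> C
0 -> A
110 -> C


Result: BAACAC


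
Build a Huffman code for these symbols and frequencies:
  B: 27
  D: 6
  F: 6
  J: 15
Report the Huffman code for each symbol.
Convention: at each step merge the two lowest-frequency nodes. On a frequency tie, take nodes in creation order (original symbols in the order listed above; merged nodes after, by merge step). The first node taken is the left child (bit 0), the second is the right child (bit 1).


Huffman tree construction:
Step 1: Merge D(6) + F(6) = 12
Step 2: Merge (D+F)(12) + J(15) = 27
Step 3: Merge B(27) + ((D+F)+J)(27) = 54
Read each symbol's code off the tree from the root (left child = 0, right child = 1).

Codes:
  B: 0 (length 1)
  D: 100 (length 3)
  F: 101 (length 3)
  J: 11 (length 2)
Average code length: 93/54 = 1.7222 bits/symbol


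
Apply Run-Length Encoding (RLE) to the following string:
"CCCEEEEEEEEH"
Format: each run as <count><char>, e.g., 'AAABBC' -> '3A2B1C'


Scanning runs left to right:
  i=0: run of 'C' x 3 -> '3C'
  i=3: run of 'E' x 8 -> '8E'
  i=11: run of 'H' x 1 -> '1H'

RLE = 3C8E1H


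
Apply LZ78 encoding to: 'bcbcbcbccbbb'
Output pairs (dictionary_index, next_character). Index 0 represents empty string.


LZ78 encoding steps:
Dictionary: {0: ''}
Step 1: w='' (idx 0), next='b' -> output (0, 'b'), add 'b' as idx 1
Step 2: w='' (idx 0), next='c' -> output (0, 'c'), add 'c' as idx 2
Step 3: w='b' (idx 1), next='c' -> output (1, 'c'), add 'bc' as idx 3
Step 4: w='bc' (idx 3), next='b' -> output (3, 'b'), add 'bcb' as idx 4
Step 5: w='c' (idx 2), next='c' -> output (2, 'c'), add 'cc' as idx 5
Step 6: w='b' (idx 1), next='b' -> output (1, 'b'), add 'bb' as idx 6
Step 7: w='b' (idx 1), end of input -> output (1, '')


Encoded: [(0, 'b'), (0, 'c'), (1, 'c'), (3, 'b'), (2, 'c'), (1, 'b'), (1, '')]


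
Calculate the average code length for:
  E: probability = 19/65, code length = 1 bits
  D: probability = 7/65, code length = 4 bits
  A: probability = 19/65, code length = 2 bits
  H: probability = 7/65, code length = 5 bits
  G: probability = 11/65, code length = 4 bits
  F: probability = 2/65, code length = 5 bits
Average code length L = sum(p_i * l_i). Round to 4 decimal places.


Weighted contributions p_i * l_i:
  E: (19/65) * 1 = 19/65
  D: (7/65) * 4 = 28/65
  A: (19/65) * 2 = 38/65
  H: (7/65) * 5 = 35/65
  G: (11/65) * 4 = 44/65
  F: (2/65) * 5 = 10/65
Sum = (19 + 28 + 38 + 35 + 44 + 10)/65 = 174/65

L = 174/65 = 2.6769 bits/symbol


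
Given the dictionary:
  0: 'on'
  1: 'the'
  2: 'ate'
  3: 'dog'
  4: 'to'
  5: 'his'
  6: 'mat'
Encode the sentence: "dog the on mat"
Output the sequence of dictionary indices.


Look up each word in the dictionary:
  'dog' -> 3
  'the' -> 1
  'on' -> 0
  'mat' -> 6

Encoded: [3, 1, 0, 6]


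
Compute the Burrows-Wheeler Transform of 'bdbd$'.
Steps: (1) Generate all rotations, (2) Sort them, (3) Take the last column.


Rotations (sorted):
  0: $bdbd -> last char: d
  1: bd$bd -> last char: d
  2: bdbd$ -> last char: $
  3: d$bdb -> last char: b
  4: dbd$b -> last char: b


BWT = dd$bb


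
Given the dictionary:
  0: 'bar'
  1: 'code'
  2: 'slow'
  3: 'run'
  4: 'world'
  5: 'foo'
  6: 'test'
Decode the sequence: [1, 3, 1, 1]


Look up each index in the dictionary:
  1 -> 'code'
  3 -> 'run'
  1 -> 'code'
  1 -> 'code'

Decoded: "code run code code"


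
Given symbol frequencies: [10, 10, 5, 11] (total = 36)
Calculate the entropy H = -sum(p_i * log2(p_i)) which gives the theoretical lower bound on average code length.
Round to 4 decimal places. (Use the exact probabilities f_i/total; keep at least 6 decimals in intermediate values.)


Per-symbol terms -p_i * log2(p_i) with p_i = f_i/36:
  p = 10/36 = 0.277778: log2(p) = -1.847997, -p*log2(p) = 0.513332
  p = 10/36 = 0.277778: log2(p) = -1.847997, -p*log2(p) = 0.513332
  p = 5/36 = 0.138889: log2(p) = -2.847997, -p*log2(p) = 0.395555
  p = 11/36 = 0.305556: log2(p) = -1.710493, -p*log2(p) = 0.522651
H = 0.513332 + 0.513332 + 0.395555 + 0.522651 = 1.944870

H = 1.9449 bits/symbol


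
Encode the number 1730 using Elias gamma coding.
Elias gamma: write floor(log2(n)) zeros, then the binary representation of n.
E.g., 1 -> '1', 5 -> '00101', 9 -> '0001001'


num_bits = floor(log2(1730)) + 1 = 11
leading_zeros = num_bits - 1 = 10
binary(1730) = 11011000010

Elias gamma(1730) = '0000000000' + '11011000010' = 000000000011011000010 (21 bits)


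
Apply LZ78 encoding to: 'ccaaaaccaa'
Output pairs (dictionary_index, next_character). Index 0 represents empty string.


LZ78 encoding steps:
Dictionary: {0: ''}
Step 1: w='' (idx 0), next='c' -> output (0, 'c'), add 'c' as idx 1
Step 2: w='c' (idx 1), next='a' -> output (1, 'a'), add 'ca' as idx 2
Step 3: w='' (idx 0), next='a' -> output (0, 'a'), add 'a' as idx 3
Step 4: w='a' (idx 3), next='a' -> output (3, 'a'), add 'aa' as idx 4
Step 5: w='c' (idx 1), next='c' -> output (1, 'c'), add 'cc' as idx 5
Step 6: w='aa' (idx 4), end of input -> output (4, '')


Encoded: [(0, 'c'), (1, 'a'), (0, 'a'), (3, 'a'), (1, 'c'), (4, '')]


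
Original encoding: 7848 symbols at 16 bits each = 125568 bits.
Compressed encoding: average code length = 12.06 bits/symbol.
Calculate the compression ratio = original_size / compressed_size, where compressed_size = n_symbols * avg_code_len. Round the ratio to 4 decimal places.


original_size = n_symbols * orig_bits = 7848 * 16 = 125568 bits
compressed_size = n_symbols * avg_code_len = 7848 * 12.06 = 94646.88 bits
ratio = original_size / compressed_size = 125568 / 94646.88 = 1.3267

Compression ratio = 1.3267


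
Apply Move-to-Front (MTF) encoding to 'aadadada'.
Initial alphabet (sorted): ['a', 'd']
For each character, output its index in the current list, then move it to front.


MTF encoding:
'a': index 0 in ['a', 'd'] -> ['a', 'd']
'a': index 0 in ['a', 'd'] -> ['a', 'd']
'd': index 1 in ['a', 'd'] -> ['d', 'a']
'a': index 1 in ['d', 'a'] -> ['a', 'd']
'd': index 1 in ['a', 'd'] -> ['d', 'a']
'a': index 1 in ['d', 'a'] -> ['a', 'd']
'd': index 1 in ['a', 'd'] -> ['d', 'a']
'a': index 1 in ['d', 'a'] -> ['a', 'd']


Output: [0, 0, 1, 1, 1, 1, 1, 1]


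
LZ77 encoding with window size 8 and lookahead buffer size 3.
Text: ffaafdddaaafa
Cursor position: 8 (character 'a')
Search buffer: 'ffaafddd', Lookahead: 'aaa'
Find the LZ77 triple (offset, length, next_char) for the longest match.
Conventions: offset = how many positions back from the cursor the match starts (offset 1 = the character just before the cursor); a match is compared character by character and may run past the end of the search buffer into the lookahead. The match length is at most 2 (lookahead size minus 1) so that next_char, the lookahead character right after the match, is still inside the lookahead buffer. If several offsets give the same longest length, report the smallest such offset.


Try each offset into the search buffer:
  offset=1 (pos 7, char 'd'): match length 0
  offset=2 (pos 6, char 'd'): match length 0
  offset=3 (pos 5, char 'd'): match length 0
  offset=4 (pos 4, char 'f'): match length 0
  offset=5 (pos 3, char 'a'): match length 1
  offset=6 (pos 2, char 'a'): match length 2
  offset=7 (pos 1, char 'f'): match length 0
  offset=8 (pos 0, char 'f'): match length 0
Longest match has length 2 at offset 6.
next_char = character at position 8 + 2 = 10 -> 'a'

Best match: offset=6, length=2 (matching 'aa' starting at position 2)
LZ77 triple: (6, 2, 'a')


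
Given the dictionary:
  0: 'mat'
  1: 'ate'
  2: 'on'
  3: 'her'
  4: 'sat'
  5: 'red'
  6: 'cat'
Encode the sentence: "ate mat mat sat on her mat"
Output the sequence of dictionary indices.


Look up each word in the dictionary:
  'ate' -> 1
  'mat' -> 0
  'mat' -> 0
  'sat' -> 4
  'on' -> 2
  'her' -> 3
  'mat' -> 0

Encoded: [1, 0, 0, 4, 2, 3, 0]


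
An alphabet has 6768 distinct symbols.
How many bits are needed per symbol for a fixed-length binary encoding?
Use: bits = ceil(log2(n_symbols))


log2(6768) = 12.7245
Bracket: 2^12 = 4096 < 6768 <= 2^13 = 8192
So ceil(log2(6768)) = 13

bits = ceil(log2(6768)) = ceil(12.7245) = 13 bits


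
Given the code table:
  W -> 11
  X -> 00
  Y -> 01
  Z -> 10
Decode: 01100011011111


Decoding:
01 -> Y
10 -> Z
00 -> X
11 -> W
01 -> Y
11 -> W
11 -> W


Result: YZXWYWW


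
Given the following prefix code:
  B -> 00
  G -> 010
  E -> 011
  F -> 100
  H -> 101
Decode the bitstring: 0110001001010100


Decoding step by step:
Bits 011 -> E
Bits 00 -> B
Bits 010 -> G
Bits 010 -> G
Bits 101 -> H
Bits 00 -> B


Decoded message: EBGGHB


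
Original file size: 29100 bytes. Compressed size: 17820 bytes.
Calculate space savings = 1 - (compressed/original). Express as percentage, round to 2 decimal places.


ratio = compressed/original = 17820/29100 = 0.612371
savings = 1 - ratio = 1 - 0.612371 = 0.387629
as a percentage: 0.387629 * 100 = 38.76%

Space savings = 1 - 17820/29100 = 38.76%


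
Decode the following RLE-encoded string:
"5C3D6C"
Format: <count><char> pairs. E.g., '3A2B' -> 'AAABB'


Expanding each <count><char> pair:
  5C -> 'CCCCC'
  3D -> 'DDD'
  6C -> 'CCCCCC'

Decoded = CCCCCDDDCCCCCC


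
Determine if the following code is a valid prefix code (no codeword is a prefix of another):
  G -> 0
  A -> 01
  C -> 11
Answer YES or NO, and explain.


Checking each pair (does one codeword prefix another?):
  G='0' vs A='01': prefix -- VIOLATION

NO -- this is NOT a valid prefix code. G (0) is a prefix of A (01).


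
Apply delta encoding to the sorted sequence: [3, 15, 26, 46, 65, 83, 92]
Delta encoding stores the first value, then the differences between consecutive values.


First value: 3
Deltas:
  15 - 3 = 12
  26 - 15 = 11
  46 - 26 = 20
  65 - 46 = 19
  83 - 65 = 18
  92 - 83 = 9


Delta encoded: [3, 12, 11, 20, 19, 18, 9]


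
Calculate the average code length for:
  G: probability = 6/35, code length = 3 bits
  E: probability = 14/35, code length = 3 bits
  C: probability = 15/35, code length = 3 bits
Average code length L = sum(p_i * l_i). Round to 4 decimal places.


Weighted contributions p_i * l_i:
  G: (6/35) * 3 = 18/35
  E: (14/35) * 3 = 42/35
  C: (15/35) * 3 = 45/35
Sum = (18 + 42 + 45)/35 = 105/35

L = 105/35 = 3.0000 bits/symbol


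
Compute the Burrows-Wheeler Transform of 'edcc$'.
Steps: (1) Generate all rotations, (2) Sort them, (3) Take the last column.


Rotations (sorted):
  0: $edcc -> last char: c
  1: c$edc -> last char: c
  2: cc$ed -> last char: d
  3: dcc$e -> last char: e
  4: edcc$ -> last char: $


BWT = ccde$


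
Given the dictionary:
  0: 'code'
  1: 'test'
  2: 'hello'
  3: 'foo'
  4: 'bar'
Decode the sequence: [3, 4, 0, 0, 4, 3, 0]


Look up each index in the dictionary:
  3 -> 'foo'
  4 -> 'bar'
  0 -> 'code'
  0 -> 'code'
  4 -> 'bar'
  3 -> 'foo'
  0 -> 'code'

Decoded: "foo bar code code bar foo code"


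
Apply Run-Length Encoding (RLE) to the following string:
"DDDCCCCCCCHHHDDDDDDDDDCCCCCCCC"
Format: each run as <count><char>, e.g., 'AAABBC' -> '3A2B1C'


Scanning runs left to right:
  i=0: run of 'D' x 3 -> '3D'
  i=3: run of 'C' x 7 -> '7C'
  i=10: run of 'H' x 3 -> '3H'
  i=13: run of 'D' x 9 -> '9D'
  i=22: run of 'C' x 8 -> '8C'

RLE = 3D7C3H9D8C


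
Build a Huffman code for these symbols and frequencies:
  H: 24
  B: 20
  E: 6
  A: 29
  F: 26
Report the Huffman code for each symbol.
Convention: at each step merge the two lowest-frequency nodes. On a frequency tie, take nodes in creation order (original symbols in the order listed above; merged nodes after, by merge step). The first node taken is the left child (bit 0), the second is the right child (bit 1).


Huffman tree construction:
Step 1: Merge E(6) + B(20) = 26
Step 2: Merge H(24) + F(26) = 50
Step 3: Merge (E+B)(26) + A(29) = 55
Step 4: Merge (H+F)(50) + ((E+B)+A)(55) = 105
Read each symbol's code off the tree from the root (left child = 0, right child = 1).

Codes:
  H: 00 (length 2)
  B: 101 (length 3)
  E: 100 (length 3)
  A: 11 (length 2)
  F: 01 (length 2)
Average code length: 236/105 = 2.2476 bits/symbol


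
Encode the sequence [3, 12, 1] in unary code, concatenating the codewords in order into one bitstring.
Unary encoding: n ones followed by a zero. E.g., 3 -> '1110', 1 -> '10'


Encode each number as n ones followed by a terminating 0:
  3 -> 1110 (4 bits)
  12 -> 1111111111110 (13 bits)
  1 -> 10 (2 bits)
Total length = 4 + 13 + 2 = 19 bits.

Unary([3, 12, 1]) = 1110111111111111010 (19 bits)


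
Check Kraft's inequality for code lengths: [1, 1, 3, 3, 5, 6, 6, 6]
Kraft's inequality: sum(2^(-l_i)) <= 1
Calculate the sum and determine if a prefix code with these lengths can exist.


Sum = 2^(-1) + 2^(-1) + 2^(-3) + 2^(-3) + 2^(-5) + 2^(-6) + 2^(-6) + 2^(-6)
    = 0.5 + 0.5 + 0.125 + 0.125 + 0.03125 + 0.015625 + 0.015625 + 0.015625
    = 85/64 = 1.328125
Since 1.328125 > 1, Kraft's inequality is NOT satisfied.
A prefix code with these lengths CANNOT exist.

Kraft sum = 1.328125. Not satisfied.


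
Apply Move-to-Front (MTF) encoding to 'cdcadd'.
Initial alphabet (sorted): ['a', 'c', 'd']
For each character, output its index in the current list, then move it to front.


MTF encoding:
'c': index 1 in ['a', 'c', 'd'] -> ['c', 'a', 'd']
'd': index 2 in ['c', 'a', 'd'] -> ['d', 'c', 'a']
'c': index 1 in ['d', 'c', 'a'] -> ['c', 'd', 'a']
'a': index 2 in ['c', 'd', 'a'] -> ['a', 'c', 'd']
'd': index 2 in ['a', 'c', 'd'] -> ['d', 'a', 'c']
'd': index 0 in ['d', 'a', 'c'] -> ['d', 'a', 'c']


Output: [1, 2, 1, 2, 2, 0]


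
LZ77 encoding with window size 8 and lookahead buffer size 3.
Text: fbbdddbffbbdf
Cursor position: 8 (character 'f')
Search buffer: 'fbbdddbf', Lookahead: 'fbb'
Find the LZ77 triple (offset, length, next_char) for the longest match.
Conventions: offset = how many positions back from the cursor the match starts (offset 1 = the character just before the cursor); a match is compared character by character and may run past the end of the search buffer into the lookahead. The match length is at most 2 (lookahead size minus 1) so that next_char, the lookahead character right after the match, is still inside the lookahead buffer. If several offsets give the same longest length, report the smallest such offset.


Try each offset into the search buffer:
  offset=1 (pos 7, char 'f'): match length 1
  offset=2 (pos 6, char 'b'): match length 0
  offset=3 (pos 5, char 'd'): match length 0
  offset=4 (pos 4, char 'd'): match length 0
  offset=5 (pos 3, char 'd'): match length 0
  offset=6 (pos 2, char 'b'): match length 0
  offset=7 (pos 1, char 'b'): match length 0
  offset=8 (pos 0, char 'f'): match length 2
Longest match has length 2 at offset 8.
next_char = character at position 8 + 2 = 10 -> 'b'

Best match: offset=8, length=2 (matching 'fb' starting at position 0)
LZ77 triple: (8, 2, 'b')


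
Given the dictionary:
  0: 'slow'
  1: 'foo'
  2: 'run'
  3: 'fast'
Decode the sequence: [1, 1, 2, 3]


Look up each index in the dictionary:
  1 -> 'foo'
  1 -> 'foo'
  2 -> 'run'
  3 -> 'fast'

Decoded: "foo foo run fast"


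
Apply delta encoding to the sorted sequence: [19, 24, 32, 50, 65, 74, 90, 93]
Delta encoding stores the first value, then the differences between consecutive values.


First value: 19
Deltas:
  24 - 19 = 5
  32 - 24 = 8
  50 - 32 = 18
  65 - 50 = 15
  74 - 65 = 9
  90 - 74 = 16
  93 - 90 = 3


Delta encoded: [19, 5, 8, 18, 15, 9, 16, 3]


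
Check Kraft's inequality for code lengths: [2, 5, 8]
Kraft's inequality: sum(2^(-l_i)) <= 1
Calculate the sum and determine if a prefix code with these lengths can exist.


Sum = 2^(-2) + 2^(-5) + 2^(-8)
    = 0.25 + 0.03125 + 0.00390625
    = 73/256 = 0.28515625
Since 0.28515625 <= 1, Kraft's inequality IS satisfied.
A prefix code with these lengths CAN exist.

Kraft sum = 0.28515625. Satisfied.


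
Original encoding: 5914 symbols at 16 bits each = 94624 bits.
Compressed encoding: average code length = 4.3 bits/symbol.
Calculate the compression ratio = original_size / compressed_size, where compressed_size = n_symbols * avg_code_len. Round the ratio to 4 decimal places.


original_size = n_symbols * orig_bits = 5914 * 16 = 94624 bits
compressed_size = n_symbols * avg_code_len = 5914 * 4.3 = 25430.2 bits
ratio = original_size / compressed_size = 94624 / 25430.2 = 3.7209

Compression ratio = 3.7209


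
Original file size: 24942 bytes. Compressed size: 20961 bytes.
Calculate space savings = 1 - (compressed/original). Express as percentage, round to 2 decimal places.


ratio = compressed/original = 20961/24942 = 0.84039
savings = 1 - ratio = 1 - 0.84039 = 0.15961
as a percentage: 0.15961 * 100 = 15.96%

Space savings = 1 - 20961/24942 = 15.96%


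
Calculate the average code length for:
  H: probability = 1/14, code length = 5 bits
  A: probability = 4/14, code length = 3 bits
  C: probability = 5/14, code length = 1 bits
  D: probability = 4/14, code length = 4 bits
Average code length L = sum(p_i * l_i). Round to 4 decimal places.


Weighted contributions p_i * l_i:
  H: (1/14) * 5 = 5/14
  A: (4/14) * 3 = 12/14
  C: (5/14) * 1 = 5/14
  D: (4/14) * 4 = 16/14
Sum = (5 + 12 + 5 + 16)/14 = 38/14

L = 38/14 = 2.7143 bits/symbol


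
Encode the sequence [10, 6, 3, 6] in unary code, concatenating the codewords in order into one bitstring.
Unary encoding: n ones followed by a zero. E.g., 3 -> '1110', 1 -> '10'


Encode each number as n ones followed by a terminating 0:
  10 -> 11111111110 (11 bits)
  6 -> 1111110 (7 bits)
  3 -> 1110 (4 bits)
  6 -> 1111110 (7 bits)
Total length = 11 + 7 + 4 + 7 = 29 bits.

Unary([10, 6, 3, 6]) = 11111111110111111011101111110 (29 bits)


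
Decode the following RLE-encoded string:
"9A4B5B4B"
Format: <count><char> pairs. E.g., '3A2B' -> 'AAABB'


Expanding each <count><char> pair:
  9A -> 'AAAAAAAAA'
  4B -> 'BBBB'
  5B -> 'BBBBB'
  4B -> 'BBBB'

Decoded = AAAAAAAAABBBBBBBBBBBBB


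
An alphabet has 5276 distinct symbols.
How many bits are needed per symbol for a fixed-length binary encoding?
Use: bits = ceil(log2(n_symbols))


log2(5276) = 12.3652
Bracket: 2^12 = 4096 < 5276 <= 2^13 = 8192
So ceil(log2(5276)) = 13

bits = ceil(log2(5276)) = ceil(12.3652) = 13 bits


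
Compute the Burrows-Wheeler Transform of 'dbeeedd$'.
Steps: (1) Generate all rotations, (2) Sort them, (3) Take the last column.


Rotations (sorted):
  0: $dbeeedd -> last char: d
  1: beeedd$d -> last char: d
  2: d$dbeeed -> last char: d
  3: dbeeedd$ -> last char: $
  4: dd$dbeee -> last char: e
  5: edd$dbee -> last char: e
  6: eedd$dbe -> last char: e
  7: eeedd$db -> last char: b


BWT = ddd$eeeb


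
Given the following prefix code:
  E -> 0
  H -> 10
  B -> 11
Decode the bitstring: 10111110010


Decoding step by step:
Bits 10 -> H
Bits 11 -> B
Bits 11 -> B
Bits 10 -> H
Bits 0 -> E
Bits 10 -> H


Decoded message: HBBHEH


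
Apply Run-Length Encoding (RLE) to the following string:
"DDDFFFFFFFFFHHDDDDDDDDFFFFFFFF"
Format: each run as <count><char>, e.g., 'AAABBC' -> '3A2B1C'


Scanning runs left to right:
  i=0: run of 'D' x 3 -> '3D'
  i=3: run of 'F' x 9 -> '9F'
  i=12: run of 'H' x 2 -> '2H'
  i=14: run of 'D' x 8 -> '8D'
  i=22: run of 'F' x 8 -> '8F'

RLE = 3D9F2H8D8F


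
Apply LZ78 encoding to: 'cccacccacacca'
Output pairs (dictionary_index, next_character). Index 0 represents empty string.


LZ78 encoding steps:
Dictionary: {0: ''}
Step 1: w='' (idx 0), next='c' -> output (0, 'c'), add 'c' as idx 1
Step 2: w='c' (idx 1), next='c' -> output (1, 'c'), add 'cc' as idx 2
Step 3: w='' (idx 0), next='a' -> output (0, 'a'), add 'a' as idx 3
Step 4: w='cc' (idx 2), next='c' -> output (2, 'c'), add 'ccc' as idx 4
Step 5: w='a' (idx 3), next='c' -> output (3, 'c'), add 'ac' as idx 5
Step 6: w='ac' (idx 5), next='c' -> output (5, 'c'), add 'acc' as idx 6
Step 7: w='a' (idx 3), end of input -> output (3, '')


Encoded: [(0, 'c'), (1, 'c'), (0, 'a'), (2, 'c'), (3, 'c'), (5, 'c'), (3, '')]


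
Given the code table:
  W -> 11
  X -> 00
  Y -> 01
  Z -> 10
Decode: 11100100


Decoding:
11 -> W
10 -> Z
01 -> Y
00 -> X


Result: WZYX


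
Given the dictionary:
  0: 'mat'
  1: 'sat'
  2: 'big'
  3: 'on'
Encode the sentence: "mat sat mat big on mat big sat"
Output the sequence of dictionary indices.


Look up each word in the dictionary:
  'mat' -> 0
  'sat' -> 1
  'mat' -> 0
  'big' -> 2
  'on' -> 3
  'mat' -> 0
  'big' -> 2
  'sat' -> 1

Encoded: [0, 1, 0, 2, 3, 0, 2, 1]


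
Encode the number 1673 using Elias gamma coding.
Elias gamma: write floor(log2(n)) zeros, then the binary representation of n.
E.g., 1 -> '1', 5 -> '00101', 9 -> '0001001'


num_bits = floor(log2(1673)) + 1 = 11
leading_zeros = num_bits - 1 = 10
binary(1673) = 11010001001

Elias gamma(1673) = '0000000000' + '11010001001' = 000000000011010001001 (21 bits)


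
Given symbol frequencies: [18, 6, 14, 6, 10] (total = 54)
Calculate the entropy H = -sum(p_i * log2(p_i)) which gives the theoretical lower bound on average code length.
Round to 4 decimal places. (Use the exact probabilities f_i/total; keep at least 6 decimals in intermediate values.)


Per-symbol terms -p_i * log2(p_i) with p_i = f_i/54:
  p = 18/54 = 0.333333: log2(p) = -1.584963, -p*log2(p) = 0.528321
  p = 6/54 = 0.111111: log2(p) = -3.169925, -p*log2(p) = 0.352214
  p = 14/54 = 0.259259: log2(p) = -1.947533, -p*log2(p) = 0.504916
  p = 6/54 = 0.111111: log2(p) = -3.169925, -p*log2(p) = 0.352214
  p = 10/54 = 0.185185: log2(p) = -2.432959, -p*log2(p) = 0.450548
H = 0.528321 + 0.352214 + 0.504916 + 0.352214 + 0.450548 = 2.188213

H = 2.1882 bits/symbol


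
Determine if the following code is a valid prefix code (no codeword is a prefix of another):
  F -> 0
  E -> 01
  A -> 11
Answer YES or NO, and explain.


Checking each pair (does one codeword prefix another?):
  F='0' vs E='01': prefix -- VIOLATION

NO -- this is NOT a valid prefix code. F (0) is a prefix of E (01).


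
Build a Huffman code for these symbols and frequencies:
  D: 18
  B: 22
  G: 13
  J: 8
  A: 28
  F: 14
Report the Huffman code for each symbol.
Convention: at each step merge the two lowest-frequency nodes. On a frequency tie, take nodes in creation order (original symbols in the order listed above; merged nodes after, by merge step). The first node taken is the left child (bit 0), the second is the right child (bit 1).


Huffman tree construction:
Step 1: Merge J(8) + G(13) = 21
Step 2: Merge F(14) + D(18) = 32
Step 3: Merge (J+G)(21) + B(22) = 43
Step 4: Merge A(28) + (F+D)(32) = 60
Step 5: Merge ((J+G)+B)(43) + (A+(F+D))(60) = 103
Read each symbol's code off the tree from the root (left child = 0, right child = 1).

Codes:
  D: 111 (length 3)
  B: 01 (length 2)
  G: 001 (length 3)
  J: 000 (length 3)
  A: 10 (length 2)
  F: 110 (length 3)
Average code length: 259/103 = 2.5146 bits/symbol


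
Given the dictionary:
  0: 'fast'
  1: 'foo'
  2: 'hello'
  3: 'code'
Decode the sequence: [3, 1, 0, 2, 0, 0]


Look up each index in the dictionary:
  3 -> 'code'
  1 -> 'foo'
  0 -> 'fast'
  2 -> 'hello'
  0 -> 'fast'
  0 -> 'fast'

Decoded: "code foo fast hello fast fast"


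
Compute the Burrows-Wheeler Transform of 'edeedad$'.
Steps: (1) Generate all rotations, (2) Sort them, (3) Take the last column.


Rotations (sorted):
  0: $edeedad -> last char: d
  1: ad$edeed -> last char: d
  2: d$edeeda -> last char: a
  3: dad$edee -> last char: e
  4: deedad$e -> last char: e
  5: edad$ede -> last char: e
  6: edeedad$ -> last char: $
  7: eedad$ed -> last char: d


BWT = ddaeee$d


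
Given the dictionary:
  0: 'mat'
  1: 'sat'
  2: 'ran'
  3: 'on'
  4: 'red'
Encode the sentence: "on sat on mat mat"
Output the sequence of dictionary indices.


Look up each word in the dictionary:
  'on' -> 3
  'sat' -> 1
  'on' -> 3
  'mat' -> 0
  'mat' -> 0

Encoded: [3, 1, 3, 0, 0]


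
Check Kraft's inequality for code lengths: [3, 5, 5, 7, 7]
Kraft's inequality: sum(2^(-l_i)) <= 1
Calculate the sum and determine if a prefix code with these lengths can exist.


Sum = 2^(-3) + 2^(-5) + 2^(-5) + 2^(-7) + 2^(-7)
    = 0.125 + 0.03125 + 0.03125 + 0.0078125 + 0.0078125
    = 26/128 = 0.203125
Since 0.203125 <= 1, Kraft's inequality IS satisfied.
A prefix code with these lengths CAN exist.

Kraft sum = 0.203125. Satisfied.


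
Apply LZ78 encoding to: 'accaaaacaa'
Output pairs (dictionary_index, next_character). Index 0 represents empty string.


LZ78 encoding steps:
Dictionary: {0: ''}
Step 1: w='' (idx 0), next='a' -> output (0, 'a'), add 'a' as idx 1
Step 2: w='' (idx 0), next='c' -> output (0, 'c'), add 'c' as idx 2
Step 3: w='c' (idx 2), next='a' -> output (2, 'a'), add 'ca' as idx 3
Step 4: w='a' (idx 1), next='a' -> output (1, 'a'), add 'aa' as idx 4
Step 5: w='a' (idx 1), next='c' -> output (1, 'c'), add 'ac' as idx 5
Step 6: w='aa' (idx 4), end of input -> output (4, '')


Encoded: [(0, 'a'), (0, 'c'), (2, 'a'), (1, 'a'), (1, 'c'), (4, '')]


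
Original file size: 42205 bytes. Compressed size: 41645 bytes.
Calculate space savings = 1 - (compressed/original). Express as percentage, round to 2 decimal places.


ratio = compressed/original = 41645/42205 = 0.986731
savings = 1 - ratio = 1 - 0.986731 = 0.013269
as a percentage: 0.013269 * 100 = 1.33%

Space savings = 1 - 41645/42205 = 1.33%
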